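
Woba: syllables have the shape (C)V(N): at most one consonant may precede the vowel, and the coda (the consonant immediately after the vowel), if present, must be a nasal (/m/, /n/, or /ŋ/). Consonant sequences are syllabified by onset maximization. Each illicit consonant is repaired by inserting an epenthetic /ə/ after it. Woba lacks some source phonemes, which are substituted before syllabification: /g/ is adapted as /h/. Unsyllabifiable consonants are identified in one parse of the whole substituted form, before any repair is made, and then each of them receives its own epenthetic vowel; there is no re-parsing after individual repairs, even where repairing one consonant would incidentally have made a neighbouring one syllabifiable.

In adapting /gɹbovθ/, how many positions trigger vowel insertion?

4

After substitution the input is /hɹbovθ/.
The unsyllabifiable consonants are /h/, /ɹ/, /v/, /θ/; each receives one epenthetic vowel.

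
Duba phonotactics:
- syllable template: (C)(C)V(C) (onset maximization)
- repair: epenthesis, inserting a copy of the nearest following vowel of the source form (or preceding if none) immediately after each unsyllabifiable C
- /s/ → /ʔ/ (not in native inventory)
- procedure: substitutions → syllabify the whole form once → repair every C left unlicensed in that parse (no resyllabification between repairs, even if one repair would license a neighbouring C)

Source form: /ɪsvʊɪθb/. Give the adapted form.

Substitution: /s/ → /ʔ/, giving /ɪʔvʊɪθb/.
Under (C)(C)V(C), the unsyllabifiable consonants are /b/ (at most one coda consonant is licensed; onsets may contain at most 2 consonants).
Each unlicensed consonant becomes the onset of a new syllable: /b/ → /bɪ/.

ɪʔvʊɪθbɪ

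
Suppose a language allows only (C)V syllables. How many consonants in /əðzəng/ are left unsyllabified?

3

Under (C)V, the unsyllabifiable consonants are /ð/, /n/, /g/ (no codas are permitted; onsets are limited to one consonant).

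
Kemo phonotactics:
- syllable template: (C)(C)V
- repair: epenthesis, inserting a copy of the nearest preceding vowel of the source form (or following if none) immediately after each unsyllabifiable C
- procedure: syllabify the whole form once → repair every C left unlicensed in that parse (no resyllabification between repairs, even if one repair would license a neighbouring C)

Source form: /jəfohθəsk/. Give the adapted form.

The consonants /s/, /k/ cannot be parsed into a legal (C)(C)V syllable (no codas are permitted; onsets may contain at most 2 consonants).
Inserting the epenthetic vowel yields /s/ → /sə/, /k/ → /kə/.

jəfohθəsəkə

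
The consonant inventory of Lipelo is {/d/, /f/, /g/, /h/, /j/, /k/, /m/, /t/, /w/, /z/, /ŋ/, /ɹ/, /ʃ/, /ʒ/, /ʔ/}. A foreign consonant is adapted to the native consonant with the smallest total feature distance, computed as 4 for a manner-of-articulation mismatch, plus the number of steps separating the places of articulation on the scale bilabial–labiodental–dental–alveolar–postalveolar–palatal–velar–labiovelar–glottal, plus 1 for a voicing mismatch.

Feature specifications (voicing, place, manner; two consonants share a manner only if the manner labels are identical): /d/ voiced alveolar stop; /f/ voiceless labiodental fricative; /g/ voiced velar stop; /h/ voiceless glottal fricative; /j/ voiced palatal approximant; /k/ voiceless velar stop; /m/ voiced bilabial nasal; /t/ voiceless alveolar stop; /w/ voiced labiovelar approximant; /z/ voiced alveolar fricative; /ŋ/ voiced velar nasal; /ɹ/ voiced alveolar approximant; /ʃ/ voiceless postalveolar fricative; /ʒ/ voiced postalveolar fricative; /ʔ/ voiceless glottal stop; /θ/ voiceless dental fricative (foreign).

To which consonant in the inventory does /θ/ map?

/f/ is closest: same manner (fricative), place distance 1 (dental→labiodental), same voicing; total 1. Next closest is /z/ at distance 2.

f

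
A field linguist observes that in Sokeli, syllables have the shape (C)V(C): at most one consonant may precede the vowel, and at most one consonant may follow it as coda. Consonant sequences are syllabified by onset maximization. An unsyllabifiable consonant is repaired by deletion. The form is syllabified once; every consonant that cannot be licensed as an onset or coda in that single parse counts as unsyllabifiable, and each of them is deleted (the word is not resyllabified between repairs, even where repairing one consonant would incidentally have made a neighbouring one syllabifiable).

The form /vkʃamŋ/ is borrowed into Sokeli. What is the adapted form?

Syllabifying with onset maximization leaves /v/, /k/, /ŋ/ stranded (at most one coda consonant is licensed; onsets are limited to one consonant).
Deletion applies to /v/, /k/, /ŋ/.

ʃam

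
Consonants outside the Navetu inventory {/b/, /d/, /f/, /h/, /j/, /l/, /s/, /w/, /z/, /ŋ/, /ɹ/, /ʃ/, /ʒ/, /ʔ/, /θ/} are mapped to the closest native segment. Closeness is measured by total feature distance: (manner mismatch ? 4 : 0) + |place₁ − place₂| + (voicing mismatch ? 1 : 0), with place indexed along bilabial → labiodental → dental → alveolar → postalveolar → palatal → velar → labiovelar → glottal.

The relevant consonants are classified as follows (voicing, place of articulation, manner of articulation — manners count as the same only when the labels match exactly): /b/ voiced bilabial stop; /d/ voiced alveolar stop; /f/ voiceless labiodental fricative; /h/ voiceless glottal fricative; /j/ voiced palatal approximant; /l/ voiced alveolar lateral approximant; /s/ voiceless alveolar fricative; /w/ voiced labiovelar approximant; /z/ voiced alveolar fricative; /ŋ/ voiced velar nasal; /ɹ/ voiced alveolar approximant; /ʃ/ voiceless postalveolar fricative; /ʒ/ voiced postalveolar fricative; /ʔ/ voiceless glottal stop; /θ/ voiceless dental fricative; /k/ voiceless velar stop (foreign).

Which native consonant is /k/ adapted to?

ʔ

/ʔ/ is closest: same manner (stop), place distance 2 (velar→glottal), same voicing; total 2. Next closest is /d/ at distance 4.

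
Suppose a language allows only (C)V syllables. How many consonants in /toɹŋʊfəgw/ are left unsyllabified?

The consonants /ɹ/, /g/, /w/ cannot be parsed into a legal (C)V syllable (no codas are permitted; onsets are limited to one consonant).

3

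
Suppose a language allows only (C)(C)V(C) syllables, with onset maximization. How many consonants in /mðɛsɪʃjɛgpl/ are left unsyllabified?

2

The consonants /p/, /l/ cannot be parsed into a legal (C)(C)V(C) syllable (at most one coda consonant is licensed; onsets may contain at most 2 consonants).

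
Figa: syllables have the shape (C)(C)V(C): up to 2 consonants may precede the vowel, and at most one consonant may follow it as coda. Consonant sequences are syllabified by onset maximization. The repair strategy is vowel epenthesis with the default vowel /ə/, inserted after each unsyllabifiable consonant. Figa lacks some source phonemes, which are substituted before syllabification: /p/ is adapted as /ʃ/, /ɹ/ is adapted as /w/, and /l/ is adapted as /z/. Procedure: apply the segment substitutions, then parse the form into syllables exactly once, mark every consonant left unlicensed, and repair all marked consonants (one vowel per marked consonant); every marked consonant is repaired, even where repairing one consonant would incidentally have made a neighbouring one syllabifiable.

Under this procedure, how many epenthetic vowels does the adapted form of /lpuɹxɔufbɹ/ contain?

2

After substitution the input is /zʃuwxɔufbw/.
The unsyllabifiable consonants are /b/, /w/; each receives one epenthetic vowel.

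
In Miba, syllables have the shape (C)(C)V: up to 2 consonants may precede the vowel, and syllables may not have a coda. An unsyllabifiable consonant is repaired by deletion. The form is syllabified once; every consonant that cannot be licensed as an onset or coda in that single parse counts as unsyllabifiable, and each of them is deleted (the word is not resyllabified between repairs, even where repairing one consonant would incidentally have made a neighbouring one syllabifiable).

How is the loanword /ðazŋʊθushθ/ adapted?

Syllabifying with onset maximization leaves /s/, /h/, /θ/ stranded (no codas are permitted; onsets may contain at most 2 consonants).
Each unlicensed consonant is deleted: /s/, /h/, /θ/.

ðazŋʊθu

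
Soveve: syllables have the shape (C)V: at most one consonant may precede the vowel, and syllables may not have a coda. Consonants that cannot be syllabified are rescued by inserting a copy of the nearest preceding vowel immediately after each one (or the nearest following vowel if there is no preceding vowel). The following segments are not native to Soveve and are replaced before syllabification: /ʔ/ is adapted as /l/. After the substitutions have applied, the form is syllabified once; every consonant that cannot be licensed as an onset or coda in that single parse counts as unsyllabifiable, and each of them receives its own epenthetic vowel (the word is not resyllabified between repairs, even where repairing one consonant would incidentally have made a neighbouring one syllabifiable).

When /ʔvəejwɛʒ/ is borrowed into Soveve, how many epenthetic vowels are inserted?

3

After substitution the input is /lvəejwɛʒ/.
The unsyllabifiable consonants are /l/, /j/, /ʒ/; each receives one epenthetic vowel.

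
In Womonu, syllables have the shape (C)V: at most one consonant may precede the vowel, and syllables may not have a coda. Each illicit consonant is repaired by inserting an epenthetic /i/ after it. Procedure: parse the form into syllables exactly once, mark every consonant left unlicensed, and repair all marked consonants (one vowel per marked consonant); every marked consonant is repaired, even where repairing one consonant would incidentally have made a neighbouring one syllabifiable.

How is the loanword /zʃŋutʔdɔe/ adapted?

Syllabifying with onset maximization leaves /z/, /ʃ/, /t/, /ʔ/ stranded (no codas are permitted; onsets are limited to one consonant).
Epenthesis after each stranded consonant: /z/ → /zi/, /ʃ/ → /ʃi/, /t/ → /ti/, /ʔ/ → /ʔi/.

ziʃiŋutiʔidɔe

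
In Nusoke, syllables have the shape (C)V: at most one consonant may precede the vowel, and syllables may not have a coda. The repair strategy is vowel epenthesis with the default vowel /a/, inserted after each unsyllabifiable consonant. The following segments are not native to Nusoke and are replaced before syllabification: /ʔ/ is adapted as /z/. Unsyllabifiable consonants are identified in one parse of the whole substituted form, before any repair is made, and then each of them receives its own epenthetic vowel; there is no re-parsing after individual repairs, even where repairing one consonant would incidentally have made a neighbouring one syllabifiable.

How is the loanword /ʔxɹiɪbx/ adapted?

zaxaɹiɪbaxa

Substitution: /ʔ/ → /z/, giving /zxɹiɪbx/.
Under (C)V, the unsyllabifiable consonants are /z/, /x/, /b/, /x/ (no codas are permitted; onsets are limited to one consonant).
Epenthesis after each stranded consonant: /z/ → /za/, /x/ → /xa/, /b/ → /ba/, /x/ → /xa/.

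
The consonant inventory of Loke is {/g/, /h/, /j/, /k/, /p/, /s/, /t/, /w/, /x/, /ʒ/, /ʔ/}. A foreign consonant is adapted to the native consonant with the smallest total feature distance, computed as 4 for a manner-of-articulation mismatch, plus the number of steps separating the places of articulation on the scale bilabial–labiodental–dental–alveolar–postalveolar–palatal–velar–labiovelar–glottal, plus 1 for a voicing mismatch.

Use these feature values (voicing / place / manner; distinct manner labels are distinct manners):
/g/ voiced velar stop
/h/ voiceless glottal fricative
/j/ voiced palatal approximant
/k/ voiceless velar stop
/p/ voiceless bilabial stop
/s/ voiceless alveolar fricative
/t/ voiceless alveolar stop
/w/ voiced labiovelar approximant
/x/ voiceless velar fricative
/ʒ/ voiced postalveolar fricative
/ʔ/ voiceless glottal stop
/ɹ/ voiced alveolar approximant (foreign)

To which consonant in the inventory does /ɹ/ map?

/j/ is closest: same manner (approximant), place distance 2 (alveolar→palatal), same voicing; total 2. Next closest is /w/ at distance 4.

j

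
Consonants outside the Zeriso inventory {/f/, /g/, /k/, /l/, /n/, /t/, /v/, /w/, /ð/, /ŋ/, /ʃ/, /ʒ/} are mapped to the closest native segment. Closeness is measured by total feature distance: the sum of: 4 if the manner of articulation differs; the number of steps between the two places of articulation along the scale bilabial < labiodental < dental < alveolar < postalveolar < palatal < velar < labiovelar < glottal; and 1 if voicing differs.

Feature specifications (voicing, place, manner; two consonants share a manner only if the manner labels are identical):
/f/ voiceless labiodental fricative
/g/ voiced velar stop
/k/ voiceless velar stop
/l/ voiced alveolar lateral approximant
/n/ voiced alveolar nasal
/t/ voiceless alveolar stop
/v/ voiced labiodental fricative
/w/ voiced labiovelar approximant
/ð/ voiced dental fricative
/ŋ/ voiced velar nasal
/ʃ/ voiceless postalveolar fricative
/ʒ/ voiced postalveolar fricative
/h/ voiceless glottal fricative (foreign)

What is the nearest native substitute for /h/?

ʃ

/ʃ/ is closest: same manner (fricative), place distance 4 (glottal→postalveolar), same voicing; total 4. Next closest is /ʒ/ at distance 5.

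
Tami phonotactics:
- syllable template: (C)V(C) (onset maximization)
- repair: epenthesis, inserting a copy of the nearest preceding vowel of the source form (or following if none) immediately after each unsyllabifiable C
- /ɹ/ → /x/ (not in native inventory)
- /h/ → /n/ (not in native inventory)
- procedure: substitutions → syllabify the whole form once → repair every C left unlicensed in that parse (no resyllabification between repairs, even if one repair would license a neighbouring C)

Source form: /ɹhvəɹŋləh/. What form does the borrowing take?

Substitution: /ɹ/ → /x/, /h/ → /n/, giving /xnvəxŋlən/.
Under (C)V(C), the unsyllabifiable consonants are /x/, /n/, /ŋ/ (at most one coda consonant is licensed; onsets are limited to one consonant).
Each unlicensed consonant becomes the onset of a new syllable: /x/ → /xə/, /n/ → /nə/, /ŋ/ → /ŋə/.

xənəvəxŋələn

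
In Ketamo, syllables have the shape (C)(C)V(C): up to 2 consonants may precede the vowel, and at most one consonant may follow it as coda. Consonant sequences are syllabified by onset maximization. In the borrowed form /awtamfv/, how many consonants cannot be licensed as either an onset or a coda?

Under (C)(C)V(C), the unsyllabifiable consonants are /f/, /v/ (at most one coda consonant is licensed; onsets may contain at most 2 consonants).

2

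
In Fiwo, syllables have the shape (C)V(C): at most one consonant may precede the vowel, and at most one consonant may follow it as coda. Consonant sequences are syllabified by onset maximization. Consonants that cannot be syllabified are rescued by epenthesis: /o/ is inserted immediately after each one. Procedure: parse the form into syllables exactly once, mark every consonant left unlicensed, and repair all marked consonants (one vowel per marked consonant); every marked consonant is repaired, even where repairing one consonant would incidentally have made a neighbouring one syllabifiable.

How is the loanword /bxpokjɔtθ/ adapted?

boxopokjɔtθo

The consonants /b/, /x/, /θ/ cannot be parsed into a legal (C)V(C) syllable (at most one coda consonant is licensed; onsets are limited to one consonant).
Each unlicensed consonant becomes the onset of a new syllable: /b/ → /bo/, /x/ → /xo/, /θ/ → /θo/.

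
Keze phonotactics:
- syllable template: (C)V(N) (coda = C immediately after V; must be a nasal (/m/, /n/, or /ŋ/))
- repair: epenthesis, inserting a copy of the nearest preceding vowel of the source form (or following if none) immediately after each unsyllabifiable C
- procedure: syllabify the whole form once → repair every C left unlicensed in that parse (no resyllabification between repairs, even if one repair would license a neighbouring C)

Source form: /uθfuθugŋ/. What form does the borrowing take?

Under (C)V(N), the unsyllabifiable consonants are /θ/, /g/, /ŋ/ (only a nasal (/m/, /n/, or /ŋ/) is licensed in coda position; onsets are limited to one consonant).
Inserting the epenthetic vowel yields /θ/ → /θu/, /g/ → /gu/, /ŋ/ → /ŋu/.

uθufuθuguŋu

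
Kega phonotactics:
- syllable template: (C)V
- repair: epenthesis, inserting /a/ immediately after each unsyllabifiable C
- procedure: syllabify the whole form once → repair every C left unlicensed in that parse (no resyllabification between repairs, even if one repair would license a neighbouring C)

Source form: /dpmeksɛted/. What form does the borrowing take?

dapamekasɛteda

The consonants /d/, /p/, /k/, /d/ cannot be parsed into a legal (C)V syllable (no codas are permitted; onsets are limited to one consonant).
Inserting the epenthetic vowel yields /d/ → /da/, /p/ → /pa/, /k/ → /ka/, /d/ → /da/.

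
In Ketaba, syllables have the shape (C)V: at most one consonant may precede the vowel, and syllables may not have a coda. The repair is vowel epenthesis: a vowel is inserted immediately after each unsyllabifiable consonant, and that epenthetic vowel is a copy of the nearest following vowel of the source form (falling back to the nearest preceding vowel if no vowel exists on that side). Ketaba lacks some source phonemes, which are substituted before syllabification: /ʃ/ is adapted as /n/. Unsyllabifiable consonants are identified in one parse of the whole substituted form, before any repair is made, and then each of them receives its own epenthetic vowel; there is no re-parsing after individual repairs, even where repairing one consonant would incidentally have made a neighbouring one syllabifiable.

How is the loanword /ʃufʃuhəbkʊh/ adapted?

Substitution: /ʃ/ → /n/, giving /nufnuhəbkʊh/.
Under (C)V, the unsyllabifiable consonants are /f/, /b/, /h/ (no codas are permitted; onsets are limited to one consonant).
Epenthesis after each stranded consonant: /f/ → /fu/, /b/ → /bʊ/, /h/ → /hʊ/.

nufunuhəbʊkʊhʊ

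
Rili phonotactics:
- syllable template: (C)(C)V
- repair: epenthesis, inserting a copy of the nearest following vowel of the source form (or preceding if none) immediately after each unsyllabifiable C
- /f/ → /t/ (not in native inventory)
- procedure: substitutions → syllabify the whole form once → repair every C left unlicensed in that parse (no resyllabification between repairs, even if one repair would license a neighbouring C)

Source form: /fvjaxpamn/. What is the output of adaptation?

Substitution: /f/ → /t/, giving /tvjaxpamn/.
The consonants /t/, /m/, /n/ cannot be parsed into a legal (C)(C)V syllable (no codas are permitted; onsets may contain at most 2 consonants).
Epenthesis after each stranded consonant: /t/ → /ta/, /m/ → /ma/, /n/ → /na/.

tavjaxpamana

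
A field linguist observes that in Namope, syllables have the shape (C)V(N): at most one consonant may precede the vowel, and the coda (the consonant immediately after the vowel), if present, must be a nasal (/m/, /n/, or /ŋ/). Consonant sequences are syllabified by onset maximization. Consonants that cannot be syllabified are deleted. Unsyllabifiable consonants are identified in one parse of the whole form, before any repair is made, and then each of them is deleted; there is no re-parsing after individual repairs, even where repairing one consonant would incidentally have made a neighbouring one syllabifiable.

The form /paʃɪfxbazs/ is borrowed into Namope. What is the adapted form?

paʃɪba

Under (C)V(N), the unsyllabifiable consonants are /f/, /x/, /z/, /s/ (only a nasal (/m/, /n/, or /ŋ/) is licensed in coda position; onsets are limited to one consonant).
Each unlicensed consonant is deleted: /f/, /x/, /z/, /s/.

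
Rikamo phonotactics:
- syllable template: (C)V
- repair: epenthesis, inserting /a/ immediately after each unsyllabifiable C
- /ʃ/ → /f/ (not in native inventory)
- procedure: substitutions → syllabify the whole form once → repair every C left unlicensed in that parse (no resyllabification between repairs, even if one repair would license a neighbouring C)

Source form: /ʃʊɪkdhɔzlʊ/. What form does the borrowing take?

Substitution: /ʃ/ → /f/, giving /fʊɪkdhɔzlʊ/.
Syllabifying with onset maximization leaves /k/, /d/, /z/ stranded (no codas are permitted; onsets are limited to one consonant).
Epenthesis after each stranded consonant: /k/ → /ka/, /d/ → /da/, /z/ → /za/.

fʊɪkadahɔzalʊ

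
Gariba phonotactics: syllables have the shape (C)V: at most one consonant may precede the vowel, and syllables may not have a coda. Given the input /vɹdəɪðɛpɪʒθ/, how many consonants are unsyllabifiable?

Under (C)V, the unsyllabifiable consonants are /v/, /ɹ/, /ʒ/, /θ/ (no codas are permitted; onsets are limited to one consonant).

4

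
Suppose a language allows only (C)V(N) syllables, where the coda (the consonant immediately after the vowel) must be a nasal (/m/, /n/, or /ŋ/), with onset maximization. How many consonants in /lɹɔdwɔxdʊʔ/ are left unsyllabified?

4

Under (C)V(N), the unsyllabifiable consonants are /l/, /d/, /x/, /ʔ/ (only a nasal (/m/, /n/, or /ŋ/) is licensed in coda position; onsets are limited to one consonant).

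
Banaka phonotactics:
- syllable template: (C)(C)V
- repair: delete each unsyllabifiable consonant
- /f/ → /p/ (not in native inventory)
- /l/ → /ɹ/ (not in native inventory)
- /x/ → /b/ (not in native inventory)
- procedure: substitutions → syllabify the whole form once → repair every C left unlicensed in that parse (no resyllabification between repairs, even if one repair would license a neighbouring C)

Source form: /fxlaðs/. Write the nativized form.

bɹa

Substitution: /f/ → /p/, /x/ → /b/, /l/ → /ɹ/, giving /pbɹaðs/.
Under (C)(C)V, the unsyllabifiable consonants are /p/, /ð/, /s/ (no codas are permitted; onsets may contain at most 2 consonants).
Each unlicensed consonant is deleted: /p/, /ð/, /s/.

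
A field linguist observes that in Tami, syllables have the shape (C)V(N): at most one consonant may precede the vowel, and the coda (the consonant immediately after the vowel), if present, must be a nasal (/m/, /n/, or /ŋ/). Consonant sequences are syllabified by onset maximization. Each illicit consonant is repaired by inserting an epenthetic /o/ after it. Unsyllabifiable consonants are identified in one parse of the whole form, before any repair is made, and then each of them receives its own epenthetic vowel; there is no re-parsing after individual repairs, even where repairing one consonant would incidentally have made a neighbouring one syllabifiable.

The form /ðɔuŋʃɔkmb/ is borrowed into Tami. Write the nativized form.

The consonants /k/, /m/, /b/ cannot be parsed into a legal (C)V(N) syllable (only a nasal (/m/, /n/, or /ŋ/) is licensed in coda position; onsets are limited to one consonant).
Each unlicensed consonant becomes the onset of a new syllable: /k/ → /ko/, /m/ → /mo/, /b/ → /bo/.

ðɔuŋʃɔkomobo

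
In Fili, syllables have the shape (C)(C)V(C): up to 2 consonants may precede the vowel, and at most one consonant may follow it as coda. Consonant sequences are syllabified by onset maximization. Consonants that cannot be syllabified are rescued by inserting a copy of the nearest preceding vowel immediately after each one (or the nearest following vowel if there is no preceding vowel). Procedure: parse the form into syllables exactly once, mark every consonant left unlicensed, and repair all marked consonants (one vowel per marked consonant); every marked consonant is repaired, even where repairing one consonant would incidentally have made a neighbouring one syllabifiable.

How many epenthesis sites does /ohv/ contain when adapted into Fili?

1

The unsyllabifiable consonants are /v/; each receives one epenthetic vowel.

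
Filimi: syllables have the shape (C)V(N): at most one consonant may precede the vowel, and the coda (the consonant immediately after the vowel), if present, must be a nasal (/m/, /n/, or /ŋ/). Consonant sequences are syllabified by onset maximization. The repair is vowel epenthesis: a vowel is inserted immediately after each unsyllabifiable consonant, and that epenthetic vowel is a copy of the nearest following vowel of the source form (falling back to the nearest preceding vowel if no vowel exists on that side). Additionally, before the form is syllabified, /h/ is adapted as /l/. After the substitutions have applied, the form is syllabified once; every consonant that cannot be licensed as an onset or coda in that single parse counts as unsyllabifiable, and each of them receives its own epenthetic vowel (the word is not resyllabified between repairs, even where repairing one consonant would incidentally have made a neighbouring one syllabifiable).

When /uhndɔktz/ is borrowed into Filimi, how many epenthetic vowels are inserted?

5

After substitution the input is /ulndɔktz/.
The unsyllabifiable consonants are /l/, /n/, /k/, /t/, /z/; each receives one epenthetic vowel.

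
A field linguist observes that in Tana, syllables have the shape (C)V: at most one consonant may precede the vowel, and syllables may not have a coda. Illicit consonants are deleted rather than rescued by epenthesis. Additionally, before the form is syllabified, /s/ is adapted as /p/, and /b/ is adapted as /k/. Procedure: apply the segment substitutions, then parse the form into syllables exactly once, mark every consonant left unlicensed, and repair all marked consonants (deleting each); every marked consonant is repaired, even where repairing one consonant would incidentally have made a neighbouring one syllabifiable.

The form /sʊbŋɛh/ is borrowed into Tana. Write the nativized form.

Substitution: /s/ → /p/, /b/ → /k/, giving /pʊkŋɛh/.
Under (C)V, the unsyllabifiable consonants are /k/, /h/ (no codas are permitted; onsets are limited to one consonant).
Deletion applies to /k/, /h/.

pʊŋɛ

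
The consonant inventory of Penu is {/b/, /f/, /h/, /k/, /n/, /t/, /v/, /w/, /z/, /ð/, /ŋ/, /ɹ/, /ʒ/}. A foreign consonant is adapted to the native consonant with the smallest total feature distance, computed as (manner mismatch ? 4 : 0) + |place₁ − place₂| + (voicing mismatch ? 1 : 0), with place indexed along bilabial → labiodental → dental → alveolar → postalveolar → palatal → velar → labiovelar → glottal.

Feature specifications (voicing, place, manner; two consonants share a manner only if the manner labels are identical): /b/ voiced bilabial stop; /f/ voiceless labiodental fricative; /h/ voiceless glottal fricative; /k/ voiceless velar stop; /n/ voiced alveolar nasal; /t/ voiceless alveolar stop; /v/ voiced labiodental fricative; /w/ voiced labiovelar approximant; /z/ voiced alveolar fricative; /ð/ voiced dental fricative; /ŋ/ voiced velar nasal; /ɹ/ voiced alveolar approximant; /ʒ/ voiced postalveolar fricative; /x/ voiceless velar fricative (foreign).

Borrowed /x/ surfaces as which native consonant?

h

/h/ is closest: same manner (fricative), place distance 2 (velar→glottal), same voicing; total 2. Next closest is /ʒ/ at distance 3.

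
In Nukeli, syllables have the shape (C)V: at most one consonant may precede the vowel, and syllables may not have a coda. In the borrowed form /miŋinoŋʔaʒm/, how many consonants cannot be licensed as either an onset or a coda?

Under (C)V, the unsyllabifiable consonants are /ŋ/, /ʒ/, /m/ (no codas are permitted; onsets are limited to one consonant).

3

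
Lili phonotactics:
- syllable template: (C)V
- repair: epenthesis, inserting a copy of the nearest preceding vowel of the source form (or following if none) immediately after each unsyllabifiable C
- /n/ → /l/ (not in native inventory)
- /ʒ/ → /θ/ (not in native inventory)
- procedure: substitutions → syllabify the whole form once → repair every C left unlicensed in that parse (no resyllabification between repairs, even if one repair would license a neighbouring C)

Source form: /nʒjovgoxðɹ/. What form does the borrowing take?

loθojovogoxoðoɹo

Substitution: /n/ → /l/, /ʒ/ → /θ/, giving /lθjovgoxðɹ/.
Syllabifying with onset maximization leaves /l/, /θ/, /v/, /x/, /ð/, /ɹ/ stranded (no codas are permitted; onsets are limited to one consonant).
Epenthesis after each stranded consonant: /l/ → /lo/, /θ/ → /θo/, /v/ → /vo/, /x/ → /xo/, /ð/ → /ðo/, /ɹ/ → /ɹo/.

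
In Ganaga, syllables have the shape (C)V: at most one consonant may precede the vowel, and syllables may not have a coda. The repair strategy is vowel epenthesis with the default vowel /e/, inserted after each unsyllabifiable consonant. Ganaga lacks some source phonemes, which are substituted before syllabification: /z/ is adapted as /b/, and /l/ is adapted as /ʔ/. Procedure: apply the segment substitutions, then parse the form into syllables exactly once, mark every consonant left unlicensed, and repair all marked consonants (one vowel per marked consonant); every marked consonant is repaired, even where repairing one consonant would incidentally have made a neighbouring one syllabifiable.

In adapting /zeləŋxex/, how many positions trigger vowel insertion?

After substitution the input is /beʔəŋxex/.
The unsyllabifiable consonants are /ŋ/, /x/; each receives one epenthetic vowel.

2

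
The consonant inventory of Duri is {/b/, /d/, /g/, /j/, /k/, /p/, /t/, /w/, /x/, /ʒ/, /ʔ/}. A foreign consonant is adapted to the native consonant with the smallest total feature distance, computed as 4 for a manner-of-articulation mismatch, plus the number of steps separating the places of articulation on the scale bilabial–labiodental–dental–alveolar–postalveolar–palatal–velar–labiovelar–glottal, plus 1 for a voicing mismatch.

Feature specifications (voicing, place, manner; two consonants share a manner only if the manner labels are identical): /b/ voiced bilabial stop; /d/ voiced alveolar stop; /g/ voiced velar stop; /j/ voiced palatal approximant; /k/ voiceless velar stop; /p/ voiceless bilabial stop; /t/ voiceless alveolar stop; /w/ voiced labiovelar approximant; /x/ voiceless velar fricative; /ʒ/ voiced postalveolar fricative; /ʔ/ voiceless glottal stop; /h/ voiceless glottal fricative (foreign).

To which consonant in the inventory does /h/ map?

x

/x/ is closest: same manner (fricative), place distance 2 (glottal→velar), same voicing; total 2. Next closest is /ʔ/ at distance 4.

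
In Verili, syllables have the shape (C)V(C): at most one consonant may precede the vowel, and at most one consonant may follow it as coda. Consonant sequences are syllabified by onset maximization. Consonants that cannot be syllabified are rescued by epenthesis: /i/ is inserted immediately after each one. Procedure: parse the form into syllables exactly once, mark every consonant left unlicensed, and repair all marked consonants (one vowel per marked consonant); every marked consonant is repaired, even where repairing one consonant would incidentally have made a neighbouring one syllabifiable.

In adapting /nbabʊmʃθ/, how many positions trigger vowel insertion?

3

The unsyllabifiable consonants are /n/, /ʃ/, /θ/; each receives one epenthetic vowel.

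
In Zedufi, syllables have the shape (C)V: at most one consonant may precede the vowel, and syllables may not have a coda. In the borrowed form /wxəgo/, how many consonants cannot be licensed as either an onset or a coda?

1

Under (C)V, the unsyllabifiable consonants are /w/ (no codas are permitted; onsets are limited to one consonant).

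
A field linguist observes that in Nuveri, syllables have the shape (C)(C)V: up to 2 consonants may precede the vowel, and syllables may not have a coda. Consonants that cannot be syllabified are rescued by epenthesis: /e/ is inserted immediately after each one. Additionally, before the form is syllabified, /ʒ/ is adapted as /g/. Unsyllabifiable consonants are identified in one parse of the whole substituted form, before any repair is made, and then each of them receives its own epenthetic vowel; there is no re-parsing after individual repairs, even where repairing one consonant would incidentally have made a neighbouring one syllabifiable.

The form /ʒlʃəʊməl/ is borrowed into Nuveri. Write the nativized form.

Substitution: /ʒ/ → /g/, giving /glʃəʊməl/.
Syllabifying with onset maximization leaves /g/, /l/ stranded (no codas are permitted; onsets may contain at most 2 consonants).
Epenthesis after each stranded consonant: /g/ → /ge/, /l/ → /le/.

gelʃəʊməle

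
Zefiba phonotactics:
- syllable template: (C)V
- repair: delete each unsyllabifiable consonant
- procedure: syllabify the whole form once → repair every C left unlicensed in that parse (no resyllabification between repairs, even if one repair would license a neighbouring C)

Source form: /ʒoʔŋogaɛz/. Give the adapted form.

Under (C)V, the unsyllabifiable consonants are /ʔ/, /z/ (no codas are permitted; onsets are limited to one consonant).
Deletion applies to /ʔ/, /z/.

ʒoŋogaɛ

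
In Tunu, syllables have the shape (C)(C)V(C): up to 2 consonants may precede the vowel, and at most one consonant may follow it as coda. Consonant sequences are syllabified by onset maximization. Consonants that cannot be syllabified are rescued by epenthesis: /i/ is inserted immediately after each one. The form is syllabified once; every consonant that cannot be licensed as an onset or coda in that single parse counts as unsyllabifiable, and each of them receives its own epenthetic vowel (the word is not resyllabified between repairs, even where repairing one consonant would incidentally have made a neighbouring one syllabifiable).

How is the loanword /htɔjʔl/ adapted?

htɔjʔili

The consonants /ʔ/, /l/ cannot be parsed into a legal (C)(C)V(C) syllable (at most one coda consonant is licensed; onsets may contain at most 2 consonants).
Each unlicensed consonant becomes the onset of a new syllable: /ʔ/ → /ʔi/, /l/ → /li/.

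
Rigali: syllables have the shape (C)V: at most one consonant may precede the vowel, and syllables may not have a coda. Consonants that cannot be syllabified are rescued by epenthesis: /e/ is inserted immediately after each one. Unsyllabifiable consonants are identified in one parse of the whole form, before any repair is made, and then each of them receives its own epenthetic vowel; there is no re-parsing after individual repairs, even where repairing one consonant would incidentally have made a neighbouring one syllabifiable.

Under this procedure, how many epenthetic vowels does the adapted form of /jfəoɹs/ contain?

The unsyllabifiable consonants are /j/, /ɹ/, /s/; each receives one epenthetic vowel.

3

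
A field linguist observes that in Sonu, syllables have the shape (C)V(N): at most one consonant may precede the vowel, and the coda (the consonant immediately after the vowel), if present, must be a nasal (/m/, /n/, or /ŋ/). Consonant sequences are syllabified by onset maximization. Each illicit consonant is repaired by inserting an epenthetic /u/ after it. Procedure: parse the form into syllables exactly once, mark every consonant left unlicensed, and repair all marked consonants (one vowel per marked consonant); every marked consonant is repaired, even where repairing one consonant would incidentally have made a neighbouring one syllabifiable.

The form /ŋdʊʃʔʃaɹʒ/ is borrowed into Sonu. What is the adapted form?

The consonants /ŋ/, /ʃ/, /ʔ/, /ɹ/, /ʒ/ cannot be parsed into a legal (C)V(N) syllable (only a nasal (/m/, /n/, or /ŋ/) is licensed in coda position; onsets are limited to one consonant).
Inserting the epenthetic vowel yields /ŋ/ → /ŋu/, /ʃ/ → /ʃu/, /ʔ/ → /ʔu/, /ɹ/ → /ɹu/, /ʒ/ → /ʒu/.

ŋudʊʃuʔuʃaɹuʒu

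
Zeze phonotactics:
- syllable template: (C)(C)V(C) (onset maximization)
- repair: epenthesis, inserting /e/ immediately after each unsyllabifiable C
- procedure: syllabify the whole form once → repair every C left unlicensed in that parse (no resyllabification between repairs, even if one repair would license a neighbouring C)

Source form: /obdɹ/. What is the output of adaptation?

Under (C)(C)V(C), the unsyllabifiable consonants are /d/, /ɹ/ (at most one coda consonant is licensed; onsets may contain at most 2 consonants).
Epenthesis after each stranded consonant: /d/ → /de/, /ɹ/ → /ɹe/.

obdeɹe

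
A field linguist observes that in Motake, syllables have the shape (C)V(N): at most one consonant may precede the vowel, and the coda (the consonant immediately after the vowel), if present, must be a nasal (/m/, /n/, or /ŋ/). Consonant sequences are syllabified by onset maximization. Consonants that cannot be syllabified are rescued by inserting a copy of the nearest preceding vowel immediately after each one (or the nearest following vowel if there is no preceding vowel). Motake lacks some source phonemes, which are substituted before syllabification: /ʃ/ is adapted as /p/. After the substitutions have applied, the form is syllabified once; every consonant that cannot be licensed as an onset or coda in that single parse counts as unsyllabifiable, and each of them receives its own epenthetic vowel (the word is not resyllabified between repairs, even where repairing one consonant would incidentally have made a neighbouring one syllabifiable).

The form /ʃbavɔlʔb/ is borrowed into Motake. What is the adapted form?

Substitution: /ʃ/ → /p/, giving /pbavɔlʔb/.
Syllabifying with onset maximization leaves /p/, /l/, /ʔ/, /b/ stranded (only a nasal (/m/, /n/, or /ŋ/) is licensed in coda position; onsets are limited to one consonant).
Epenthesis after each stranded consonant: /p/ → /pa/, /l/ → /lɔ/, /ʔ/ → /ʔɔ/, /b/ → /bɔ/.

pabavɔlɔʔɔbɔ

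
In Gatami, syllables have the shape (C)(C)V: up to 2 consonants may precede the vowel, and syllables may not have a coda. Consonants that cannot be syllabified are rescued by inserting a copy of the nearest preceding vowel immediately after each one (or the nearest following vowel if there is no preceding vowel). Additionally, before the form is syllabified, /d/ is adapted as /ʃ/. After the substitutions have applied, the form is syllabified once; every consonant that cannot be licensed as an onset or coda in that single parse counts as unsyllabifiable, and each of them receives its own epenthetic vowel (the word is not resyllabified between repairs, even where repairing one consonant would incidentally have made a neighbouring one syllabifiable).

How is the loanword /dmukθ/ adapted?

Substitution: /d/ → /ʃ/, giving /ʃmukθ/.
Under (C)(C)V, the unsyllabifiable consonants are /k/, /θ/ (no codas are permitted; onsets may contain at most 2 consonants).
Each unlicensed consonant becomes the onset of a new syllable: /k/ → /ku/, /θ/ → /θu/.

ʃmukuθu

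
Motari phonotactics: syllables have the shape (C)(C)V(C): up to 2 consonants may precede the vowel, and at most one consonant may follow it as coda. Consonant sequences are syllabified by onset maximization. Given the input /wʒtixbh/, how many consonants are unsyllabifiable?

Syllabifying with onset maximization leaves /w/, /b/, /h/ stranded (at most one coda consonant is licensed; onsets may contain at most 2 consonants).

3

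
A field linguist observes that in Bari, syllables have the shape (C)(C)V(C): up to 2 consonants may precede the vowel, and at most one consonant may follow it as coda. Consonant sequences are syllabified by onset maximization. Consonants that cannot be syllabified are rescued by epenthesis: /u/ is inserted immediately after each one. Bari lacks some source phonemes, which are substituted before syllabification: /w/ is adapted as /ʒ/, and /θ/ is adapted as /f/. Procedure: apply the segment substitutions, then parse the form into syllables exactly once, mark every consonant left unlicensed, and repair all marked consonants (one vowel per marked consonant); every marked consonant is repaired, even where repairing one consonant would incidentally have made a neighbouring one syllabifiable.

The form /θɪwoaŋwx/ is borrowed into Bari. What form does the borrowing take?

fɪʒoaŋʒuxu

Substitution: /θ/ → /f/, /w/ → /ʒ/, giving /fɪʒoaŋʒx/.
The consonants /ʒ/, /x/ cannot be parsed into a legal (C)(C)V(C) syllable (at most one coda consonant is licensed; onsets may contain at most 2 consonants).
Epenthesis after each stranded consonant: /ʒ/ → /ʒu/, /x/ → /xu/.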